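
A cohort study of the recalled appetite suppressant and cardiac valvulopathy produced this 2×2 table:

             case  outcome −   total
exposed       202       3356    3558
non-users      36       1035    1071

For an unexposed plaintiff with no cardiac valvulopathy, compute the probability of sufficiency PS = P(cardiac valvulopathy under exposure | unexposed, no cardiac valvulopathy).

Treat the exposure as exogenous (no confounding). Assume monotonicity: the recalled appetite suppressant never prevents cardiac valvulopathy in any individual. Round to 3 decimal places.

p₁ = P(outcome | exposed) = 202/3558 = 0.056773
p₀ = P(outcome | unexposed) = 36/1071 = 0.033613
Under exogeneity and monotonicity, PS = (p₁ − p₀)/(1 − p₀).
PS = (0.056773 − 0.033613) / 0.96639 ≈ 0.0240

PS ≈ 0.024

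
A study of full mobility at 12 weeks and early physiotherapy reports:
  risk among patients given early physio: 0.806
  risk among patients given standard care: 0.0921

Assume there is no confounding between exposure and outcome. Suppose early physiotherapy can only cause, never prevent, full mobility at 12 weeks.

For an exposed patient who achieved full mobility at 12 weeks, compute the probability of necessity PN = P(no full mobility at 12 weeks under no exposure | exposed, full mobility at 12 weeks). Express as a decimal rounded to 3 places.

PN ≈ 0.886

Let p₁ = 0.806, p₀ = 0.0921.
Under exogeneity and monotonicity, PN = (p₁ − p₀) / p₁.
PN = (0.806 − 0.0921) / 0.806 = 0.7139 / 0.806 ≈ 0.8857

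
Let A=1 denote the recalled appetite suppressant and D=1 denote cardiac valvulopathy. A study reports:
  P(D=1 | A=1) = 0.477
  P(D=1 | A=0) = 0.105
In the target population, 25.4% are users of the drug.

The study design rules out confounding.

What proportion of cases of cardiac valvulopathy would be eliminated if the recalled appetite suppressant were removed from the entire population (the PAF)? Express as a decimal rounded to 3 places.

Let p₁ = 0.477, p₀ = 0.105.
Overall risk P(Y=1) = π·p₁ + (1−π)·p₀ = 0.254×0.477 + 0.746×0.105 = 0.19949.
Under exogeneity, PAF = [P(Y=1) − p₀] / P(Y=1).
PAF = (0.19949 − 0.105) / 0.19949 ≈ 0.4737

PAF ≈ 0.474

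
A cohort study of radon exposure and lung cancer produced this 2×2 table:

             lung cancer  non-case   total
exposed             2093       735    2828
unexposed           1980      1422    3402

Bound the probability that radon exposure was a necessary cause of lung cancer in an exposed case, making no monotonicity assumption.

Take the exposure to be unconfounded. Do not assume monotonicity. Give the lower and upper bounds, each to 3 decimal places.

p₁ = P(outcome | exposed) = 2093/2828 = 0.7401
p₀ = P(outcome | unexposed) = 1980/3402 = 0.58201
Under exogeneity alone the bounds on PN are max{0,(p₁−p₀)/p₁} ≤ PN ≤ min{1,(1−p₀)/p₁}.
  lower = (p₁ − p₀)/p₁ = 0.15809 / 0.7401 ≈ 0.2136
  upper = min{1, (1 − p₀)/p₁} = 0.41799 / 0.7401 ≈ 0.5648

0.214 ≤ PN ≤ 0.565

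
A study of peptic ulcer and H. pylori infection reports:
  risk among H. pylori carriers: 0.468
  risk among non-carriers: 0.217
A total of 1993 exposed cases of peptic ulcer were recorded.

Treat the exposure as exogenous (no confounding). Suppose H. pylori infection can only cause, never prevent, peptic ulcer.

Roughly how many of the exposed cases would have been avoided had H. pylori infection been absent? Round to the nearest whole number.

about 1069 cases

Let p₁ = 0.468, p₀ = 0.217.
PN = (p₁ − p₀)/p₁ = (0.468 − 0.217) / 0.468 ≈ 0.53632.
Attributable cases ≈ PN × (exposed cases) = 0.53632 × 1993 ≈ 1068.90.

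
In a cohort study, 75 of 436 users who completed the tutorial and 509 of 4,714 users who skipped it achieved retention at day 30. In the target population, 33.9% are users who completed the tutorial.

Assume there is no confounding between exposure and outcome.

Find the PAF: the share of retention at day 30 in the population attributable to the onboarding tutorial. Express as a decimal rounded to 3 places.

PAF ≈ 0.167

p₁ = P(outcome | exposed) = 75/436 = 0.17202
p₀ = P(outcome | unexposed) = 509/4714 = 0.10798
Overall risk P(Y=1) = π·p₁ + (1−π)·p₀ = 0.339×0.17202 + 0.661×0.10798 = 0.12969.
Under exogeneity, PAF = [P(Y=1) − p₀] / P(Y=1).
PAF = (0.12969 − 0.10798) / 0.12969 ≈ 0.1674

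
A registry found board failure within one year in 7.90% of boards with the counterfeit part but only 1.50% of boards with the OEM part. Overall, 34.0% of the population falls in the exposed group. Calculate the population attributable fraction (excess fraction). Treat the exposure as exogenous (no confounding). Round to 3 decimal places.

p₁ = 0.079, p₀ = 0.015.
Overall risk P(Y=1) = π·p₁ + (1−π)·p₀ = 0.34×0.079 + 0.66×0.015 = 0.03676.
Under exogeneity, PAF = [P(Y=1) − p₀] / P(Y=1).
PAF = (0.03676 − 0.015) / 0.03676 ≈ 0.5919

PAF ≈ 0.592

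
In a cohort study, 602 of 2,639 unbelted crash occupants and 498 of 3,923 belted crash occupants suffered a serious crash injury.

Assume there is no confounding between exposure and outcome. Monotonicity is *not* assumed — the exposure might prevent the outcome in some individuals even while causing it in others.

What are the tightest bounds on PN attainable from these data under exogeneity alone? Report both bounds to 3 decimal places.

p₁ = P(outcome | exposed) = 602/2639 = 0.22812
p₀ = P(outcome | unexposed) = 498/3923 = 0.12694
Under exogeneity alone the bounds on PN are max{0,(p₁−p₀)/p₁} ≤ PN ≤ min{1,(1−p₀)/p₁}.
  lower = (p₁ − p₀)/p₁ = 0.10117 / 0.22812 ≈ 0.4435
  upper = min{1, (1 − p₀)/p₁} = 0.87306 / 0.22812 ≈ 3.8272 → capped at 1

0.444 ≤ PN ≤ 1.000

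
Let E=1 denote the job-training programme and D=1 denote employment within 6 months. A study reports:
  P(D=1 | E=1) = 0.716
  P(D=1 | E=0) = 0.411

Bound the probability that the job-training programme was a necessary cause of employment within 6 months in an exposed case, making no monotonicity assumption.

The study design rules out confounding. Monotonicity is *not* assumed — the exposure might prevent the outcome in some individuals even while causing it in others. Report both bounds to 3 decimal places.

0.426 ≤ PN ≤ 0.823

Let p₁ = 0.716, p₀ = 0.411.
Under exogeneity alone the bounds on PN are max{0,(p₁−p₀)/p₁} ≤ PN ≤ min{1,(1−p₀)/p₁}.
  lower = (p₁ − p₀)/p₁ = 0.305 / 0.716 ≈ 0.4260
  upper = min{1, (1 − p₀)/p₁} = 0.589 / 0.716 ≈ 0.8226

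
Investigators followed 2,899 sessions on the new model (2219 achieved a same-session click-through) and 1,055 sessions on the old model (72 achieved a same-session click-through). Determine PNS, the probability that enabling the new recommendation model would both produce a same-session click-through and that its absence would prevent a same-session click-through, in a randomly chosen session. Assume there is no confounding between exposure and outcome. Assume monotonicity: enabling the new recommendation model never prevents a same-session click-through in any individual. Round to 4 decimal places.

PNS ≈ 0.6972

p₁ = P(outcome | exposed) = 2219/2899 = 0.76544
p₀ = P(outcome | unexposed) = 72/1055 = 0.068246
Under exogeneity and monotonicity, PNS = p₁ − p₀.
PNS = 0.76544 − 0.068246 = 0.69719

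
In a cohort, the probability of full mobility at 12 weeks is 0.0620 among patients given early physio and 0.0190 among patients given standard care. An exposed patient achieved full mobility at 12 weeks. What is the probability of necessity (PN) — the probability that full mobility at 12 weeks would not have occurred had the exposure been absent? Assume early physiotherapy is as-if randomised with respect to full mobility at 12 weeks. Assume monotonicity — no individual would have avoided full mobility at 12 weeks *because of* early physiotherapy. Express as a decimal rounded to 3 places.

Let p₁ = 0.062, p₀ = 0.019.
Under exogeneity and monotonicity, PN = (p₁ − p₀) / p₁.
PN = (0.062 − 0.019) / 0.062 = 0.043 / 0.062 ≈ 0.6935

PN ≈ 0.694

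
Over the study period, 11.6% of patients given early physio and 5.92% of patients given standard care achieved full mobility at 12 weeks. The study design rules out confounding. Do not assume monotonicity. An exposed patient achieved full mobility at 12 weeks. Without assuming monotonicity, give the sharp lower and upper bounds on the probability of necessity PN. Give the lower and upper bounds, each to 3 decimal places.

0.490 ≤ PN ≤ 1.000

p₁ = 0.116, p₀ = 0.0592.
Under exogeneity alone the bounds on PN are max{0,(p₁−p₀)/p₁} ≤ PN ≤ min{1,(1−p₀)/p₁}.
  lower = (p₁ − p₀)/p₁ = 0.0568 / 0.116 ≈ 0.4897
  upper = min{1, (1 − p₀)/p₁} = 0.9408 / 0.116 ≈ 8.1103 → capped at 1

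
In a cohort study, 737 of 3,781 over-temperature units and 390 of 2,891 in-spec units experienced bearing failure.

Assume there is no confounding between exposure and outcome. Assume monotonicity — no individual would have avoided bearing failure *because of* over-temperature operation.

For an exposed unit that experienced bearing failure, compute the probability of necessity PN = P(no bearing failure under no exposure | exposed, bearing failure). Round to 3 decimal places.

p₁ = P(outcome | exposed) = 737/3781 = 0.19492
p₀ = P(outcome | unexposed) = 390/2891 = 0.1349
Under exogeneity and monotonicity, PN = (p₁ − p₀) / p₁.
PN = (0.19492 − 0.1349) / 0.19492 = 0.060021 / 0.19492 ≈ 0.3079

PN ≈ 0.308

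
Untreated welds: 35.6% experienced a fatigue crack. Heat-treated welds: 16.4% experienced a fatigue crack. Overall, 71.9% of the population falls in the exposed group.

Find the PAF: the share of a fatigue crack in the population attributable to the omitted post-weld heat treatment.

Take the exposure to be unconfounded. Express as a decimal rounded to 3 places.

p₁ = 0.356, p₀ = 0.164.
Overall risk P(Y=1) = π·p₁ + (1−π)·p₀ = 0.719×0.356 + 0.281×0.164 = 0.30205.
Under exogeneity, PAF = [P(Y=1) − p₀] / P(Y=1).
PAF = (0.30205 − 0.164) / 0.30205 ≈ 0.4570

PAF ≈ 0.457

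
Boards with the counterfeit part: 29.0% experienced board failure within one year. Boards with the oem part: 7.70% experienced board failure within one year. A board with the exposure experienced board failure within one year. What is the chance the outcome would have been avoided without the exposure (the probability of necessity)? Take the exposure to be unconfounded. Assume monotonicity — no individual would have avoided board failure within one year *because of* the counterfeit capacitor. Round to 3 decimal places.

PN ≈ 0.734

p₁ = 0.29, p₀ = 0.077.
Under exogeneity and monotonicity, PN = (p₁ − p₀) / p₁.
PN = (0.29 − 0.077) / 0.29 = 0.213 / 0.29 ≈ 0.7345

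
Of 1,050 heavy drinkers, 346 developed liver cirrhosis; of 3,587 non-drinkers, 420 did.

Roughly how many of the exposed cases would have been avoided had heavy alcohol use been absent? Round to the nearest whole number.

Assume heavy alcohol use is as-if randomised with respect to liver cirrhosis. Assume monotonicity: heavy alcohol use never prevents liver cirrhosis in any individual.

p₁ = P(outcome | exposed) = 346/1050 = 0.32952
p₀ = P(outcome | unexposed) = 420/3587 = 0.11709
PN = (p₁ − p₀)/p₁ = (0.32952 − 0.11709) / 0.32952 ≈ 0.64467.
Attributable cases ≈ PN × (exposed cases) = 0.64467 × 346 ≈ 223.06.

about 223 cases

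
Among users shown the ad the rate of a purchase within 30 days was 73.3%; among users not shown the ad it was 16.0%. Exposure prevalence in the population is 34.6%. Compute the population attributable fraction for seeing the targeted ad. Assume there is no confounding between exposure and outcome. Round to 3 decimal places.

PAF ≈ 0.553

p₁ = 0.733, p₀ = 0.16.
Overall risk P(Y=1) = π·p₁ + (1−π)·p₀ = 0.346×0.733 + 0.654×0.16 = 0.35826.
Under exogeneity, PAF = [P(Y=1) − p₀] / P(Y=1).
PAF = (0.35826 − 0.16) / 0.35826 ≈ 0.5534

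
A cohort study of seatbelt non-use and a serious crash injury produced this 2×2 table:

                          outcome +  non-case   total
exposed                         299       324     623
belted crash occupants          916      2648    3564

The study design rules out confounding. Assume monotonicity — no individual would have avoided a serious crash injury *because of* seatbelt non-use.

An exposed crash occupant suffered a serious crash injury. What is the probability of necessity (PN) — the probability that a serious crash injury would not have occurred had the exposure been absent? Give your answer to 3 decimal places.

PN ≈ 0.464

p₁ = P(outcome | exposed) = 299/623 = 0.47994
p₀ = P(outcome | unexposed) = 916/3564 = 0.25701
Under exogeneity and monotonicity, PN = (p₁ − p₀) / p₁.
PN = (0.47994 − 0.25701) / 0.47994 = 0.22292 / 0.47994 ≈ 0.4645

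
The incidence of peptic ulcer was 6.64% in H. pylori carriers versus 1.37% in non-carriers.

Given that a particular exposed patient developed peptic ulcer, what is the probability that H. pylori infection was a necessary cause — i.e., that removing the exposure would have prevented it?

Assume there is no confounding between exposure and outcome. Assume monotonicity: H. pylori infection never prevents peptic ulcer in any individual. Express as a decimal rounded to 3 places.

p₁ = 0.0664, p₀ = 0.0137.
Under exogeneity and monotonicity, PN = (p₁ − p₀) / p₁.
PN = (0.0664 − 0.0137) / 0.0664 = 0.0527 / 0.0664 ≈ 0.7937

PN ≈ 0.794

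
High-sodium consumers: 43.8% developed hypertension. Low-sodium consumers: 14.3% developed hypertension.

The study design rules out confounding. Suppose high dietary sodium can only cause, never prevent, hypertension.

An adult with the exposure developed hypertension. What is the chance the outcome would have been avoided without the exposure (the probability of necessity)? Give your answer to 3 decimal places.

p₁ = 0.438, p₀ = 0.143.
Under exogeneity and monotonicity, PN = (p₁ − p₀) / p₁.
PN = (0.438 − 0.143) / 0.438 = 0.295 / 0.438 ≈ 0.6735

PN ≈ 0.674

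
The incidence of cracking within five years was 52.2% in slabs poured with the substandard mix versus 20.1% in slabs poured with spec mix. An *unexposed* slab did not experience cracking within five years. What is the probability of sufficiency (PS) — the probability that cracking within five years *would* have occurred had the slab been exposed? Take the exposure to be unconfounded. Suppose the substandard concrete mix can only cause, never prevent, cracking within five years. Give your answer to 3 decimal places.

p₁ = 0.522, p₀ = 0.201.
Under exogeneity and monotonicity, PS = (p₁ − p₀) / (1 − p₀).
PS = (0.522 − 0.201) / (1 − 0.201) = 0.321 / 0.799 ≈ 0.4018

PS ≈ 0.402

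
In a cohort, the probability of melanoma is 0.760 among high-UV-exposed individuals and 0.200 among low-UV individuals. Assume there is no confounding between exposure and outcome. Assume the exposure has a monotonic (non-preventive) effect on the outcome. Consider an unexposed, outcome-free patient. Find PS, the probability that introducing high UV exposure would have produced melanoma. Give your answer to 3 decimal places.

Let p₁ = 0.76, p₀ = 0.2.
Under exogeneity and monotonicity, PS = (p₁ − p₀) / (1 − p₀).
PS = (0.76 − 0.2) / (1 − 0.2) = 0.56 / 0.8 ≈ 0.7000

PS ≈ 0.700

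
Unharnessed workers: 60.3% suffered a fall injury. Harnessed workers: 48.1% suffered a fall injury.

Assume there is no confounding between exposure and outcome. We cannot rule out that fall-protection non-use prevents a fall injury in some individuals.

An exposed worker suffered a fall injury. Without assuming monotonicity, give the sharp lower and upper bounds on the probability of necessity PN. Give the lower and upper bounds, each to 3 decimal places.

0.202 ≤ PN ≤ 0.861

p₁ = 0.603, p₀ = 0.481.
Under exogeneity alone the bounds on PN are max{0,(p₁−p₀)/p₁} ≤ PN ≤ min{1,(1−p₀)/p₁}.
  lower = (p₁ − p₀)/p₁ = 0.122 / 0.603 ≈ 0.2023
  upper = min{1, (1 − p₀)/p₁} = 0.519 / 0.603 ≈ 0.8607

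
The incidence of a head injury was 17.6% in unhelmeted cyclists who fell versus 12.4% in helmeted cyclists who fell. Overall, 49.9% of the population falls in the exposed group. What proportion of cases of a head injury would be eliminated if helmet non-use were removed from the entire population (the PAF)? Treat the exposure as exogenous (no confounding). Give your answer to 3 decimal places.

p₁ = 0.176, p₀ = 0.124.
Overall risk P(Y=1) = π·p₁ + (1−π)·p₀ = 0.499×0.176 + 0.501×0.124 = 0.14995.
Under exogeneity, PAF = [P(Y=1) − p₀] / P(Y=1).
PAF = (0.14995 − 0.124) / 0.14995 ≈ 0.1730

PAF ≈ 0.173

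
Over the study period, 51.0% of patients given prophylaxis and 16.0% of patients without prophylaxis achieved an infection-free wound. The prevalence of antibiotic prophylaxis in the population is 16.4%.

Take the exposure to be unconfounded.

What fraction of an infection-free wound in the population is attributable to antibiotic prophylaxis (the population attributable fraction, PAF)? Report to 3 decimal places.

PAF ≈ 0.264

p₁ = 0.51, p₀ = 0.16.
Overall risk P(Y=1) = π·p₁ + (1−π)·p₀ = 0.164×0.51 + 0.836×0.16 = 0.2174.
Under exogeneity, PAF = [P(Y=1) − p₀] / P(Y=1).
PAF = (0.2174 − 0.16) / 0.2174 ≈ 0.2640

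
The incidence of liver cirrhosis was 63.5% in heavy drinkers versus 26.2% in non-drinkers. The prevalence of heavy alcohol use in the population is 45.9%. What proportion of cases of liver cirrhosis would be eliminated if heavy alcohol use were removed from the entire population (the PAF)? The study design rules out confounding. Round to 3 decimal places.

p₁ = 0.635, p₀ = 0.262.
Overall risk P(Y=1) = π·p₁ + (1−π)·p₀ = 0.459×0.635 + 0.541×0.262 = 0.43321.
Under exogeneity, PAF = [P(Y=1) − p₀] / P(Y=1).
PAF = (0.43321 − 0.262) / 0.43321 ≈ 0.3952

PAF ≈ 0.395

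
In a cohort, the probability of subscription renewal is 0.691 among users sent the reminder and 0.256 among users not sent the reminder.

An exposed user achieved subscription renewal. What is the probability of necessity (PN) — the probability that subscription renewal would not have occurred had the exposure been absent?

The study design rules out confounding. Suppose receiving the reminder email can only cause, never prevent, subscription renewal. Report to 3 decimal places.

PN ≈ 0.630

Let p₁ = 0.691, p₀ = 0.256.
Under exogeneity and monotonicity, PN = (p₁ − p₀) / p₁.
PN = (0.691 − 0.256) / 0.691 = 0.435 / 0.691 ≈ 0.6295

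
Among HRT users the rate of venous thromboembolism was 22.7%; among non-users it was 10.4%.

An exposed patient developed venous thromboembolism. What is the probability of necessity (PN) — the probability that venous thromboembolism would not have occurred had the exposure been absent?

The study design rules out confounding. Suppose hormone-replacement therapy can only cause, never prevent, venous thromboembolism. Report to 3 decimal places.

p₁ = 0.227, p₀ = 0.104.
Under exogeneity and monotonicity, PN = (p₁ − p₀) / p₁.
PN = (0.227 − 0.104) / 0.227 = 0.123 / 0.227 ≈ 0.5419

PN ≈ 0.542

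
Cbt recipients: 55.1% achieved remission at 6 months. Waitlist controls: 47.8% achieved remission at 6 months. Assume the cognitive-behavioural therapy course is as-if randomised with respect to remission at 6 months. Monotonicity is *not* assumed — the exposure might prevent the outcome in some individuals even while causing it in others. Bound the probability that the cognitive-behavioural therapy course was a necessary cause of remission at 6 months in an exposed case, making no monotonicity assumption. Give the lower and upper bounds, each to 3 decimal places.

p₁ = 0.551, p₀ = 0.478.
Under exogeneity alone the bounds on PN are max{0,(p₁−p₀)/p₁} ≤ PN ≤ min{1,(1−p₀)/p₁}.
  lower = (p₁ − p₀)/p₁ = 0.073 / 0.551 ≈ 0.1325
  upper = min{1, (1 − p₀)/p₁} = 0.522 / 0.551 ≈ 0.9474

0.132 ≤ PN ≤ 0.947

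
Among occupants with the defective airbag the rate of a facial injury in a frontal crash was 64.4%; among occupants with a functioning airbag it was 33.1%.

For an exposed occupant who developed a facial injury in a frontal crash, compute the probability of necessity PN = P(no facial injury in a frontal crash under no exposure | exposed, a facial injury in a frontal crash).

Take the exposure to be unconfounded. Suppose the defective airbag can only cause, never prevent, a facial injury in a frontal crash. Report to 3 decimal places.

PN ≈ 0.486

p₁ = 0.644, p₀ = 0.331.
Under exogeneity and monotonicity, PN = (p₁ − p₀) / p₁.
PN = (0.644 − 0.331) / 0.644 = 0.313 / 0.644 ≈ 0.4860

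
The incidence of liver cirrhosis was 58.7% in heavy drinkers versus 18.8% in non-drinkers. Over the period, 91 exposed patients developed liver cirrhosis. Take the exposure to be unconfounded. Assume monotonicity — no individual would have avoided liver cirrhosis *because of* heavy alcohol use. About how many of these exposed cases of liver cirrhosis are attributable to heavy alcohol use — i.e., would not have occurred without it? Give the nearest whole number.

p₁ = 0.587, p₀ = 0.188.
PN = (p₁ − p₀)/p₁ = (0.587 − 0.188) / 0.587 ≈ 0.67973.
Attributable cases ≈ PN × (exposed cases) = 0.67973 × 91 ≈ 61.86.

about 62 cases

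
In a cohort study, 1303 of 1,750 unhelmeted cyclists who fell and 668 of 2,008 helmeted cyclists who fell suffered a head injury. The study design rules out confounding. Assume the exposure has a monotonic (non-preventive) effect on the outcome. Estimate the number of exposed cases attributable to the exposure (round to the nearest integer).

p₁ = P(outcome | exposed) = 1303/1750 = 0.74457
p₀ = P(outcome | unexposed) = 668/2008 = 0.33267
PN = (p₁ − p₀)/p₁ = (0.74457 − 0.33267) / 0.74457 ≈ 0.55321.
Attributable cases ≈ PN × (exposed cases) = 0.55321 × 1303 ≈ 720.83.

about 721 cases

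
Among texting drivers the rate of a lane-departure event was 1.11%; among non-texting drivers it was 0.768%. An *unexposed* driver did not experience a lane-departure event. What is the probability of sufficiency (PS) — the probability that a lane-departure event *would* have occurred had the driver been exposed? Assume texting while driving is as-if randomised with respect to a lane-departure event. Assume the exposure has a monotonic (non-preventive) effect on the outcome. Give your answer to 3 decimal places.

PS ≈ 0.003

p₁ = 0.0111, p₀ = 0.00768.
Under exogeneity and monotonicity, PS = (p₁ − p₀) / (1 − p₀).
PS = (0.0111 − 0.00768) / (1 − 0.00768) = 0.00342 / 0.99232 ≈ 0.0034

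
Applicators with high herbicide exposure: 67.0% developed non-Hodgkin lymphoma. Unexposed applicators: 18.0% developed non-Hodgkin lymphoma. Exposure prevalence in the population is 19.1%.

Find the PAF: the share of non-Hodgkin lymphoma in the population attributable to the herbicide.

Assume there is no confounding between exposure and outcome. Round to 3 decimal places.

PAF ≈ 0.342

p₁ = 0.67, p₀ = 0.18.
Overall risk P(Y=1) = π·p₁ + (1−π)·p₀ = 0.191×0.67 + 0.809×0.18 = 0.27359.
Under exogeneity, PAF = [P(Y=1) − p₀] / P(Y=1).
PAF = (0.27359 − 0.18) / 0.27359 ≈ 0.3421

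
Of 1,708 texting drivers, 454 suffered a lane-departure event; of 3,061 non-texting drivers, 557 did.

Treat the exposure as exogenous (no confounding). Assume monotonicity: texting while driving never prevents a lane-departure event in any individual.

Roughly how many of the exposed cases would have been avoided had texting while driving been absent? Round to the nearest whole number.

p₁ = P(outcome | exposed) = 454/1708 = 0.26581
p₀ = P(outcome | unexposed) = 557/3061 = 0.18197
PN = (p₁ − p₀)/p₁ = (0.26581 − 0.18197) / 0.26581 ≈ 0.31542.
Attributable cases ≈ PN × (exposed cases) = 0.31542 × 454 ≈ 143.20.

about 143 cases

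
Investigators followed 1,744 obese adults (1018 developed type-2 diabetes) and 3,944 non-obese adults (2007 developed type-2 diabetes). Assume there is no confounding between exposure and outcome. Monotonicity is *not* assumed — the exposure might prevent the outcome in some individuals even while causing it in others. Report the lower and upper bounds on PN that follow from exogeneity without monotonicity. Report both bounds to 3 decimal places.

p₁ = P(outcome | exposed) = 1018/1744 = 0.58372
p₀ = P(outcome | unexposed) = 2007/3944 = 0.50887
Under exogeneity alone the bounds on PN are max{0,(p₁−p₀)/p₁} ≤ PN ≤ min{1,(1−p₀)/p₁}.
  lower = (p₁ − p₀)/p₁ = 0.074841 / 0.58372 ≈ 0.1282
  upper = min{1, (1 − p₀)/p₁} = 0.49113 / 0.58372 ≈ 0.8414

0.128 ≤ PN ≤ 0.841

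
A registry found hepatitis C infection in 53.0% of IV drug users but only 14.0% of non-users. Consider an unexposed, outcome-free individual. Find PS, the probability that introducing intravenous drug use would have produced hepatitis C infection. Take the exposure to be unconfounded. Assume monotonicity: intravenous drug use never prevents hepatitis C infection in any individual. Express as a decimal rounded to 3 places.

p₁ = 0.53, p₀ = 0.14.
Under exogeneity and monotonicity, PS = (p₁ − p₀) / (1 − p₀).
PS = (0.53 − 0.14) / (1 − 0.14) = 0.39 / 0.86 ≈ 0.4535

PS ≈ 0.453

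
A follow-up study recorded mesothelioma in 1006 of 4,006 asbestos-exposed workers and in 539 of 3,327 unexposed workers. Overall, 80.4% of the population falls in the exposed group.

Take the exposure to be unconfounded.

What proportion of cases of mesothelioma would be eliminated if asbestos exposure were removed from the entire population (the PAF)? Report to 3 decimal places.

p₁ = P(outcome | exposed) = 1006/4006 = 0.25112
p₀ = P(outcome | unexposed) = 539/3327 = 0.16201
Overall risk P(Y=1) = π·p₁ + (1−π)·p₀ = 0.804×0.25112 + 0.196×0.16201 = 0.23366.
Under exogeneity, PAF = [P(Y=1) − p₀] / P(Y=1).
PAF = (0.23366 − 0.16201) / 0.23366 ≈ 0.3066

PAF ≈ 0.307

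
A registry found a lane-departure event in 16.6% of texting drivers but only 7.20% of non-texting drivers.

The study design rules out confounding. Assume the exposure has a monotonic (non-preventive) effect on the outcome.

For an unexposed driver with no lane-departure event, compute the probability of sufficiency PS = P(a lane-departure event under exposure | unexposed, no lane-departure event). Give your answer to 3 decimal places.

p₁ = 0.166, p₀ = 0.072.
Under exogeneity and monotonicity, PS = (p₁ − p₀) / (1 − p₀).
PS = (0.166 − 0.072) / (1 − 0.072) = 0.094 / 0.928 ≈ 0.1013

PS ≈ 0.101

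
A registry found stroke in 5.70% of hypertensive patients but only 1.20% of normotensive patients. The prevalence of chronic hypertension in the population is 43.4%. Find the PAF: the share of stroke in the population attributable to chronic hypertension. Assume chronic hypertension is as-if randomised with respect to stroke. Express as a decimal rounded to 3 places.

p₁ = 0.057, p₀ = 0.012.
Overall risk P(Y=1) = π·p₁ + (1−π)·p₀ = 0.434×0.057 + 0.566×0.012 = 0.03153.
Under exogeneity, PAF = [P(Y=1) − p₀] / P(Y=1).
PAF = (0.03153 − 0.012) / 0.03153 ≈ 0.6194

PAF ≈ 0.619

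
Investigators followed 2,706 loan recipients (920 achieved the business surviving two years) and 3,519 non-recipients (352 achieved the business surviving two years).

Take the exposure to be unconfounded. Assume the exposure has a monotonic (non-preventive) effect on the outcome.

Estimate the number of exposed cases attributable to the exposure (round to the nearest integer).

p₁ = P(outcome | exposed) = 920/2706 = 0.33999
p₀ = P(outcome | unexposed) = 352/3519 = 0.10003
PN = (p₁ − p₀)/p₁ = (0.33999 − 0.10003) / 0.33999 ≈ 0.70579.
Attributable cases ≈ PN × (exposed cases) = 0.70579 × 920 ≈ 649.32.

about 649 cases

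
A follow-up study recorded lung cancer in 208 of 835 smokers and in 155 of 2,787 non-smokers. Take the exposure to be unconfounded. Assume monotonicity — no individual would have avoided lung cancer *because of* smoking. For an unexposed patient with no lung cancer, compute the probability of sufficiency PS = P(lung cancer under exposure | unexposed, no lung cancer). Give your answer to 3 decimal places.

PS ≈ 0.205

p₁ = P(outcome | exposed) = 208/835 = 0.2491
p₀ = P(outcome | unexposed) = 155/2787 = 0.055615
Under exogeneity and monotonicity, PS = (p₁ − p₀) / (1 − p₀).
PS = (0.2491 − 0.055615) / (1 − 0.055615) = 0.19349 / 0.94438 ≈ 0.2049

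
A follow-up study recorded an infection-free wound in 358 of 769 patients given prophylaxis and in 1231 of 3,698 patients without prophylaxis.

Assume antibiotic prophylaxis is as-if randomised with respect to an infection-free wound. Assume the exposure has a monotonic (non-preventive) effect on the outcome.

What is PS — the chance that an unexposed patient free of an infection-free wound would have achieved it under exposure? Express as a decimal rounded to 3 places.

p₁ = P(outcome | exposed) = 358/769 = 0.46554
p₀ = P(outcome | unexposed) = 1231/3698 = 0.33288
Under exogeneity and monotonicity, PS = (p₁ − p₀) / (1 − p₀).
PS = (0.46554 − 0.33288) / (1 − 0.33288) = 0.13266 / 0.66712 ≈ 0.1989

PS ≈ 0.199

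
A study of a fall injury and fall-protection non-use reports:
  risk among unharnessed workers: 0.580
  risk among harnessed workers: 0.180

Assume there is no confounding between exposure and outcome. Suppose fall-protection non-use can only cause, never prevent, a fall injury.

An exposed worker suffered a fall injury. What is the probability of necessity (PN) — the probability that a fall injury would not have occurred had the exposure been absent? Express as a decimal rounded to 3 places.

PN ≈ 0.690

Let p₁ = 0.58, p₀ = 0.18.
Under exogeneity and monotonicity, PN = (p₁ − p₀) / p₁.
PN = (0.58 − 0.18) / 0.58 = 0.4 / 0.58 ≈ 0.6897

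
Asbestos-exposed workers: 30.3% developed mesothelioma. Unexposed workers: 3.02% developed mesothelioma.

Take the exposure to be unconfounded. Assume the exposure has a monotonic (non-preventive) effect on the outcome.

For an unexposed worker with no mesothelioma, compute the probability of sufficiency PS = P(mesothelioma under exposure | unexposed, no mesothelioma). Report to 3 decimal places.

PS ≈ 0.281

p₁ = 0.303, p₀ = 0.0302.
Under exogeneity and monotonicity, PS = (p₁ − p₀) / (1 − p₀).
PS = (0.303 − 0.0302) / (1 − 0.0302) = 0.2728 / 0.9698 ≈ 0.2813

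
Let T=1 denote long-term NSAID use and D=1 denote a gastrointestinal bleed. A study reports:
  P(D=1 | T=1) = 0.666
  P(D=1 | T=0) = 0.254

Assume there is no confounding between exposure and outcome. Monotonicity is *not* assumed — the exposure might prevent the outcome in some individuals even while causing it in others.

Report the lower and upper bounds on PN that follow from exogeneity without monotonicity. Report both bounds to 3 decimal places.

0.619 ≤ PN ≤ 1.000

Let p₁ = 0.666, p₀ = 0.254.
Under exogeneity alone the bounds on PN are max{0,(p₁−p₀)/p₁} ≤ PN ≤ min{1,(1−p₀)/p₁}.
  lower = (p₁ − p₀)/p₁ = 0.412 / 0.666 ≈ 0.6186
  upper = min{1, (1 − p₀)/p₁} = 0.746 / 0.666 ≈ 1.1201 → capped at 1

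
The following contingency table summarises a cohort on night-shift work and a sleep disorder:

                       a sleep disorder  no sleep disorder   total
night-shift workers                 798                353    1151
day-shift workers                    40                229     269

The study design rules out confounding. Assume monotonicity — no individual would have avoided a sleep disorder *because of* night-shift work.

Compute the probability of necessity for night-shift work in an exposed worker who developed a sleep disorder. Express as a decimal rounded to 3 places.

p₁ = P(outcome | exposed) = 798/1151 = 0.69331
p₀ = P(outcome | unexposed) = 40/269 = 0.1487
Under exogeneity and monotonicity, PN = (p₁ − p₀) / p₁.
PN = (0.69331 − 0.1487) / 0.69331 = 0.54461 / 0.69331 ≈ 0.7855

PN ≈ 0.786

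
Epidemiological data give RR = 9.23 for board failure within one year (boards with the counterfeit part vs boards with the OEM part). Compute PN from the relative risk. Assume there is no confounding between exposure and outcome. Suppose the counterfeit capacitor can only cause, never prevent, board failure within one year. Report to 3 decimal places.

PN ≈ 0.892

Under exogeneity and monotonicity, PN = (RR − 1) / RR = 1 − 1/RR.
PN = (9.23 − 1) / 9.23 = 8.23 / 9.23 ≈ 0.8917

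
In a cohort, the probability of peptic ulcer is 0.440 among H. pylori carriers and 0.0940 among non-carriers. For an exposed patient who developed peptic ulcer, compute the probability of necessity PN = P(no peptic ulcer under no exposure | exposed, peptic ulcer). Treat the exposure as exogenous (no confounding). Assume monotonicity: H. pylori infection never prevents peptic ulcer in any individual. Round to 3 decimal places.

Let p₁ = 0.44, p₀ = 0.094.
Under exogeneity and monotonicity, PN = (p₁ − p₀) / p₁.
PN = (0.44 − 0.094) / 0.44 = 0.346 / 0.44 ≈ 0.7864

PN ≈ 0.786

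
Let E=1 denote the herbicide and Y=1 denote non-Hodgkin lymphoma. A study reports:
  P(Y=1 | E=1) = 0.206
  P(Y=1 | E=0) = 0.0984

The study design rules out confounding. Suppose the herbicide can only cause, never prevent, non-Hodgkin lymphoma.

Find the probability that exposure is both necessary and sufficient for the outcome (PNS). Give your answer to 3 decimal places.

PNS ≈ 0.108

Let p₁ = 0.206, p₀ = 0.0984.
Under exogeneity and monotonicity, PNS = p₁ − p₀.
PNS = 0.206 − 0.0984 = 0.1076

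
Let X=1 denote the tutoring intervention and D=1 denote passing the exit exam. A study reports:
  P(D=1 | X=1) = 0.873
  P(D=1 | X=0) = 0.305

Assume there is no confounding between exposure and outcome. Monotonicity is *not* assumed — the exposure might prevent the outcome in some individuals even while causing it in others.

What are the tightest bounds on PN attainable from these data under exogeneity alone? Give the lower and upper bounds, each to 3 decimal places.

0.651 ≤ PN ≤ 0.796

Let p₁ = 0.873, p₀ = 0.305.
Under exogeneity alone the bounds on PN are max{0,(p₁−p₀)/p₁} ≤ PN ≤ min{1,(1−p₀)/p₁}.
  lower = (p₁ − p₀)/p₁ = 0.568 / 0.873 ≈ 0.6506
  upper = min{1, (1 − p₀)/p₁} = 0.695 / 0.873 ≈ 0.7961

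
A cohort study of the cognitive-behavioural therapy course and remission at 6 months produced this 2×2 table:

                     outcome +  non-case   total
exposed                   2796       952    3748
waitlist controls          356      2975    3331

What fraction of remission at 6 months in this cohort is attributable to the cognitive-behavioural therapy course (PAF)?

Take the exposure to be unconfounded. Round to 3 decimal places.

p₁ = P(outcome | exposed) = 2796/3748 = 0.746
p₀ = P(outcome | unexposed) = 356/3331 = 0.10687
Exposure prevalence π = 3748/7079 = 0.52945; overall risk P(Y=1) = 0.44526.
Under exogeneity, PAF = [P(Y=1) − p₀]/P(Y=1).
PAF = (0.44526 − 0.10687) / 0.44526 ≈ 0.7600

PAF ≈ 0.760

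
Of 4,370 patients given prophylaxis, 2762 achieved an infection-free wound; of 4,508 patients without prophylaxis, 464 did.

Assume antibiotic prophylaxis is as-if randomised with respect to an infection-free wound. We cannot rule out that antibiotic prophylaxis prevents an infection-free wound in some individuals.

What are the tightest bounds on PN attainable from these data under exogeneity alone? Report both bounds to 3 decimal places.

p₁ = P(outcome | exposed) = 2762/4370 = 0.63204
p₀ = P(outcome | unexposed) = 464/4508 = 0.10293
Under exogeneity alone the bounds on PN are max{0,(p₁−p₀)/p₁} ≤ PN ≤ min{1,(1−p₀)/p₁}.
  lower = (p₁ − p₀)/p₁ = 0.52911 / 0.63204 ≈ 0.8371
  upper = min{1, (1 − p₀)/p₁} = 0.89707 / 0.63204 ≈ 1.4193 → capped at 1

0.837 ≤ PN ≤ 1.000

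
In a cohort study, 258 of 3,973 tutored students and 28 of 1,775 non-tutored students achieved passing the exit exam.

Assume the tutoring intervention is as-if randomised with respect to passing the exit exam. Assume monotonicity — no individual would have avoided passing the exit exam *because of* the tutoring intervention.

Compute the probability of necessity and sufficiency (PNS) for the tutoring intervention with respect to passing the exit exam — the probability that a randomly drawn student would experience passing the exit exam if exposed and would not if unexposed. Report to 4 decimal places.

p₁ = P(outcome | exposed) = 258/3973 = 0.064938
p₀ = P(outcome | unexposed) = 28/1775 = 0.015775
Under exogeneity and monotonicity, PNS = p₁ − p₀.
PNS = 0.064938 − 0.015775 = 0.049164

PNS ≈ 0.0492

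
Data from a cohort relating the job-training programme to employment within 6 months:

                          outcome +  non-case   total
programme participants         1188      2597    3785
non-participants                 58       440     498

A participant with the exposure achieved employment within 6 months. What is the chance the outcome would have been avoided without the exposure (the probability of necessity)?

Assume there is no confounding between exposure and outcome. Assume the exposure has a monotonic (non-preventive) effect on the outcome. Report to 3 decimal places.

PN ≈ 0.629

p₁ = P(outcome | exposed) = 1188/3785 = 0.31387
p₀ = P(outcome | unexposed) = 58/498 = 0.11647
Under exogeneity and monotonicity, PN = (p₁ − p₀) / p₁.
PN = (0.31387 − 0.11647) / 0.31387 = 0.1974 / 0.31387 ≈ 0.6289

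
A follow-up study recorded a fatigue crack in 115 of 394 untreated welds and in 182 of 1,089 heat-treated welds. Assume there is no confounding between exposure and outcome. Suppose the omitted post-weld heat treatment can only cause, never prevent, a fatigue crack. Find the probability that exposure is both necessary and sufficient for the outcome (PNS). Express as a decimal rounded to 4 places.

p₁ = P(outcome | exposed) = 115/394 = 0.29188
p₀ = P(outcome | unexposed) = 182/1089 = 0.16713
Under exogeneity and monotonicity, PNS = p₁ − p₀.
PNS = 0.29188 − 0.16713 = 0.12475

PNS ≈ 0.1248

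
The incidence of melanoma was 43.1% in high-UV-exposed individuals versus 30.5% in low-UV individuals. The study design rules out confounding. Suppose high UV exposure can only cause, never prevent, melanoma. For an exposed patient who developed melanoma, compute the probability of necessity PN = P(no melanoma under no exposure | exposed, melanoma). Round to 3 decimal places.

p₁ = 0.431, p₀ = 0.305.
Under exogeneity and monotonicity, PN = (p₁ − p₀) / p₁.
PN = (0.431 − 0.305) / 0.431 = 0.126 / 0.431 ≈ 0.2923

PN ≈ 0.292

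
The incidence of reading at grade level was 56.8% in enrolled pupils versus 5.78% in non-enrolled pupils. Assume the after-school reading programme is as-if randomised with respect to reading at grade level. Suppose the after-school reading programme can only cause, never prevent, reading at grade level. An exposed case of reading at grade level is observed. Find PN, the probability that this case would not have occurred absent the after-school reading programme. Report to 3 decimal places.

p₁ = 0.568, p₀ = 0.0578.
Under exogeneity and monotonicity, PN = (p₁ − p₀) / p₁.
PN = (0.568 − 0.0578) / 0.568 = 0.5102 / 0.568 ≈ 0.8982

PN ≈ 0.898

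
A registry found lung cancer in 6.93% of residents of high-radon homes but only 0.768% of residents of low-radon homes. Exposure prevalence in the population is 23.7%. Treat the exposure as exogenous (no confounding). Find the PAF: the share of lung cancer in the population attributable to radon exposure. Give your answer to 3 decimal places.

PAF ≈ 0.655

p₁ = 0.0693, p₀ = 0.00768.
Overall risk P(Y=1) = π·p₁ + (1−π)·p₀ = 0.237×0.0693 + 0.763×0.00768 = 0.022284.
Under exogeneity, PAF = [P(Y=1) − p₀] / P(Y=1).
PAF = (0.022284 − 0.00768) / 0.022284 ≈ 0.6554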